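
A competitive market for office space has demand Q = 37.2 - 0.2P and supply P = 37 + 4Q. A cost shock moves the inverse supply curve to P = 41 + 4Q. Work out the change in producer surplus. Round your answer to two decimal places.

Rewriting demand in inverse form: P = 186 - 5Q.
Initial equilibrium: Q_0 = 16.5556, P_0 = 103.2222; CS_0 = (1/2)(16.5556)(82.7778) = 685.216, PS_0 = (1/2)(16.5556)(66.2222) = 548.1728.
New equilibrium: 186 - 5Q = 41 + 4Q gives Q_1 = 16.1111, P_1 = 105.4444; CS_1 = 648.9198, PS_1 = 519.1358.
Change in producer surplus = 519.1358 - 548.1728 = -29.037.

-29.04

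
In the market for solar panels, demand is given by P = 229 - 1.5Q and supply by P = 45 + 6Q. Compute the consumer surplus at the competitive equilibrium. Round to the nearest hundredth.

451.41

Set 229 - 1.5Q = 45 + 6Q, which gives 184 = 7.5Q, so Q* = 24.5333 and P* = 229 - 1.5(24.5333) = 192.2.
CS is the area between the demand curve and P* from 0 to Q*: (1/2)(24.5333)(36.8) = 451.4133.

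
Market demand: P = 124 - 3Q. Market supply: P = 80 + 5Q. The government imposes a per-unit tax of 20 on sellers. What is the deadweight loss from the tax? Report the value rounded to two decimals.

Without the tax, 124 - 3Q = 80 + 5Q so Q* = 5.5 and P* = 107.5.
A tax on sellers shifts supply up by 20: 124 - 3Q = 80 + 5Q + 20, so Q_t = 3. Buyers pay P_b = 115; sellers receive P_s = P_b - 20 = 95.
Deadweight loss is the triangle between the curves from Q_t to Q*: (1/2)(5.5 - 3)(20) = 25.

25.00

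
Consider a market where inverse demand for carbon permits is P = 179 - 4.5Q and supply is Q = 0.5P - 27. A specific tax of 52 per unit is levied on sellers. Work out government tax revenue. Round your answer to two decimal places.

Rewriting supply in inverse form: P = 54 + 2Q.
Pre-tax equilibrium: 179 - 4.5Q = 54 + 2Q gives Q* = 19.2308, P* = 92.4615.
With the tax, sellers need 52 more per unit: 179 - 4.5Q = 54 + 2Q + 52, so Q_t = 11.2308. Buyers pay P_b = 128.4615; sellers receive P_s = P_b - 52 = 76.4615.
Revenue is the tax times quantity traded: 52 x 11.2308 = 584.

584.00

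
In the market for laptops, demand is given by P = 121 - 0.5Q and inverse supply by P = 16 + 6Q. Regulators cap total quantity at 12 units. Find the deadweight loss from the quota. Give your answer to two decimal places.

Unrestricted equilibrium: Q* = (121 - 16)/(0.5 + 6) = 16.1538.
At Q = 12 the demand price is 121 - 0.5(12) = 115 and the supply price is 16 + 6(12) = 88.
DWL = (1/2)(gap between curves at 12) x (Q* - 12) = (1/2)(27)(4.1538) = 56.0769.

56.08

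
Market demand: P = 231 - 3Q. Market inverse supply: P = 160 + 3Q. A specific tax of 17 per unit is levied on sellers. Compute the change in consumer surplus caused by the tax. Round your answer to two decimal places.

Pre-tax equilibrium: 231 - 3Q = 160 + 3Q gives Q* = 11.8333, P* = 195.5.
A tax on sellers shifts supply up by 17: 231 - 3Q = 160 + 3Q + 17, so Q_t = 9. Buyers pay P_b = 204; sellers receive P_s = P_b - 17 = 187.
CS falls from (1/2)(11.8333)(35.5) = 210.0417 to (1/2)(9)(27) = 121.5, a change of -88.5417.

-88.54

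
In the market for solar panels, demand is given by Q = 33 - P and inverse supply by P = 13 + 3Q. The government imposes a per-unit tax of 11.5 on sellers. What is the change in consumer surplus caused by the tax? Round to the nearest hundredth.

Rewriting demand in inverse form: P = 33 - Q.
Without the tax, 33 - Q = 13 + 3Q so Q* = 5 and P* = 28.
With the tax, sellers need 11.5 more per unit: 33 - Q = 13 + 3Q + 11.5, so Q_t = 2.125. Buyers pay P_b = 30.875; sellers receive P_s = P_b - 11.5 = 19.375.
CS falls from (1/2)(5)(5) = 12.5 to (1/2)(2.125)(2.125) = 2.2578, a change of -10.2422.

-10.24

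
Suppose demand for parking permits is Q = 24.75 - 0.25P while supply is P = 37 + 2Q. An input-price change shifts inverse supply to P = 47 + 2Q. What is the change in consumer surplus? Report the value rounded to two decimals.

-63.33

Rewriting demand in inverse form: P = 99 - 4Q.
Initial equilibrium: Q_0 = 10.3333, P_0 = 57.6667; CS_0 = (1/2)(10.3333)(41.3333) = 213.5556, PS_0 = (1/2)(10.3333)(20.6667) = 106.7778.
New equilibrium: 99 - 4Q = 47 + 2Q gives Q_1 = 8.6667, P_1 = 64.3333; CS_1 = 150.2222, PS_1 = 75.1111.
Change in consumer surplus = 150.2222 - 213.5556 = -63.3333.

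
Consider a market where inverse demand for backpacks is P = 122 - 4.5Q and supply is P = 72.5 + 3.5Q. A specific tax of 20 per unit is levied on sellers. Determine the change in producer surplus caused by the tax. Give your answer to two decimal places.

Without the tax, 122 - 4.5Q = 72.5 + 3.5Q so Q* = 6.1875 and P* = 94.1562.
A tax on sellers shifts supply up by 20: 122 - 4.5Q = 72.5 + 3.5Q + 20, so Q_t = 3.6875. Buyers pay P_b = 105.4062; sellers receive P_s = P_b - 20 = 85.4062.
Producers lose the trapezoid between P_s and P* out to Q_t plus the triangle from Q_t to Q*: change in PS = 23.7959 - 66.999 = -43.2031.

-43.20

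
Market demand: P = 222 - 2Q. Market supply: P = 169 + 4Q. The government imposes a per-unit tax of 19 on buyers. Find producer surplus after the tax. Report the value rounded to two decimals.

64.22

Without the tax, 222 - 2Q = 169 + 4Q so Q* = 8.8333 and P* = 204.3333.
A tax on buyers shifts demand down by 19: (222 - 19) - 2Q = 169 + 4Q, so Q_t = 5.6667. Buyers pay P_b = 210.6667; sellers receive P_s = P_b - 19 = 191.6667.
PS = (1/2)(Q_t)(P_s - 169) = (1/2)(5.6667)(22.6667) = 64.2222.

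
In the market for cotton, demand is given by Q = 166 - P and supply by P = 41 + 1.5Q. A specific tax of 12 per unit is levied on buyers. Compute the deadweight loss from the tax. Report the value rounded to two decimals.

28.80

Rewriting demand in inverse form: P = 166 - Q.
Without the tax, 166 - Q = 41 + 1.5Q so Q* = 50 and P* = 116.
With the tax, buyers' net willingness to pay falls by 12: (166 - 12) - Q = 41 + 1.5Q, so Q_t = 45.2. Buyers pay P_b = 120.8; sellers receive P_s = P_b - 12 = 108.8.
The welfare triangle lost has base Q* - Q_t = 4.8 and height t = 12, so DWL = (1/2)(4.8)(12) = 28.8.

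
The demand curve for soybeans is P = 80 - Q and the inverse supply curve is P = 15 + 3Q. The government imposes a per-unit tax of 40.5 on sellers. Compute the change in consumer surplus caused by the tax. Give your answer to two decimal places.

-113.27

Without the tax, 80 - Q = 15 + 3Q so Q* = 16.25 and P* = 63.75.
With the tax, sellers need 40.5 more per unit: 80 - Q = 15 + 3Q + 40.5, so Q_t = 6.125. Buyers pay P_b = 73.875; sellers receive P_s = P_b - 40.5 = 33.375.
Consumers lose the trapezoid between P* and P_b out to Q_t plus the triangle from Q_t to Q*: change in CS = 18.7578 - 132.0312 = -113.2734.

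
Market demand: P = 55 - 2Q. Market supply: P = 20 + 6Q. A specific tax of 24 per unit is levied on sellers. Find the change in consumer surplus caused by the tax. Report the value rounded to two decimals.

-17.25

Pre-tax equilibrium: 55 - 2Q = 20 + 6Q gives Q* = 4.375, P* = 46.25.
A tax on sellers shifts supply up by 24: 55 - 2Q = 20 + 6Q + 24, so Q_t = 1.375. Buyers pay P_b = 52.25; sellers receive P_s = P_b - 24 = 28.25.
CS falls from (1/2)(4.375)(8.75) = 19.1406 to (1/2)(1.375)(2.75) = 1.8906, a change of -17.25.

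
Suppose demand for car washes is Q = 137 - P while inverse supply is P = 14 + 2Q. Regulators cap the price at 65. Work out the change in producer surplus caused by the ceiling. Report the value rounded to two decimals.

Rewriting demand in inverse form: P = 137 - Q.
Without the control, 137 - Q = 14 + 2Q so Q* = 41 and P* = 96.
At the ceiling price 65, quantity supplied is (65 - 14)/2 = 25.5; supply is the short side, so Q = 25.5 trades at P = 65.
PS goes from (1/2)(41)(82) = 1681 to 650.25 (computed as (65 - 14)(25.5) - (1/2)(2)(25.5)^2), a change of -1030.75.

-1030.75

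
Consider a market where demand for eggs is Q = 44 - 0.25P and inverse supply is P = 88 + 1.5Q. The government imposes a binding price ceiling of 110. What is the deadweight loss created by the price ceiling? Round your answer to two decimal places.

4.89

Rewriting demand in inverse form: P = 176 - 4Q.
Free-market equilibrium: 176 - 4Q = 88 + 1.5Q gives Q* = 16, P* = 112.
At the ceiling price 110, quantity supplied is (110 - 88)/1.5 = 14.6667; supply is the short side, so Q = 14.6667 trades at P = 110.
The lost-trades triangle has base Q* - 14.6667 = 1.3333 and height equal to the gap between the curves at Q = 14.6667, which is 117.3333 - 110 = 7.3333. DWL = (1/2)(1.3333)(7.3333) = 4.8889.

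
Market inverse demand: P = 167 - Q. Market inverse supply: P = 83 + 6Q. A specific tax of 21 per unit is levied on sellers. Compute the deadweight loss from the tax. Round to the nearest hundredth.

Pre-tax equilibrium: 167 - Q = 83 + 6Q gives Q* = 12, P* = 155.
A tax on sellers shifts supply up by 21: 167 - Q = 83 + 6Q + 21, so Q_t = 9. Buyers pay P_b = 158; sellers receive P_s = P_b - 21 = 137.
Deadweight loss is the triangle between the curves from Q_t to Q*: (1/2)(12 - 9)(21) = 31.5.

31.50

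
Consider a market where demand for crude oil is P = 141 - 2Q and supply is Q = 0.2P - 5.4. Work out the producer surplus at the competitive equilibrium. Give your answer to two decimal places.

663.06

Rewriting supply in inverse form: P = 27 + 5Q.
Setting demand equal to supply, 114 = 7Q, so Q* = 16.2857 and P* = 108.4286.
The supply curve's price intercept is 27, so PS = (1/2)(Q*)(P* - 27) = (1/2)(16.2857)(81.4286) = 663.0612.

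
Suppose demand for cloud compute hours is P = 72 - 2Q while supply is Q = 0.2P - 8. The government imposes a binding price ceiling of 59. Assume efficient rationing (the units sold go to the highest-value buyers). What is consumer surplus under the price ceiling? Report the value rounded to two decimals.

34.96

Rewriting supply in inverse form: P = 40 + 5Q.
Without the control, 72 - 2Q = 40 + 5Q so Q* = 4.5714 and P* = 62.8571.
At P = 59, sellers supply (59 - 40)/5 = 3.8 while buyers want more, so the quantity traded is 3.8 at price 59.
The demand price at Q = 3.8 is 64.4. CS is the trapezoid between demand and 59 over [0, 3.8]: (1/2)[(72 - 59) + (64.4 - 59)](3.8) = 34.96.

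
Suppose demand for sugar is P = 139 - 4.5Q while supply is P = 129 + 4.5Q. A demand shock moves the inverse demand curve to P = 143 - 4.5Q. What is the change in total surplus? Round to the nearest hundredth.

5.33

Initial equilibrium: Q_0 = 1.1111, P_0 = 134; CS_0 = (1/2)(1.1111)(5) = 2.7778, PS_0 = (1/2)(1.1111)(5) = 2.7778.
New equilibrium: 143 - 4.5Q = 129 + 4.5Q gives Q_1 = 1.5556, P_1 = 136; CS_1 = 5.4444, PS_1 = 5.4444.
Change in total surplus = (5.4444 + 5.4444) - (2.7778 + 2.7778) = 5.3333.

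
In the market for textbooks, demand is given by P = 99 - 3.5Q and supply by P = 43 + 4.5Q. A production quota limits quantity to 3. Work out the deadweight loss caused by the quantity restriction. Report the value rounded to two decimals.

Without the quota, 99 - 3.5Q = 43 + 4.5Q gives Q* = 7.
At Q = 3 the demand price is 99 - 3.5(3) = 88.5 and the supply price is 43 + 4.5(3) = 56.5.
Deadweight loss is the triangle between the curves from 3 to 7: (1/2)(88.5 - 56.5)(7 - 3) = 64.

64.00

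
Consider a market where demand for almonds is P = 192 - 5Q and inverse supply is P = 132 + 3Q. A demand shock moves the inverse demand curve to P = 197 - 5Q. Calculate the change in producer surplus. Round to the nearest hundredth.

14.65

Initial equilibrium: Q_0 = 7.5, P_0 = 154.5; CS_0 = (1/2)(7.5)(37.5) = 140.625, PS_0 = (1/2)(7.5)(22.5) = 84.375.
New equilibrium: 197 - 5Q = 132 + 3Q gives Q_1 = 8.125, P_1 = 156.375; CS_1 = 165.0391, PS_1 = 99.0234.
Change in producer surplus = 99.0234 - 84.375 = 14.6484.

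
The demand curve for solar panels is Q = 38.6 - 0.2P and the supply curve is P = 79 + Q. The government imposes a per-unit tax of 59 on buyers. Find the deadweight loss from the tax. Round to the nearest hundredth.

290.08

Rewriting demand in inverse form: P = 193 - 5Q.
Without the tax, 193 - 5Q = 79 + Q so Q* = 19 and P* = 98.
With the tax, buyers' net willingness to pay falls by 59: (193 - 59) - 5Q = 79 + Q, so Q_t = 9.1667. Buyers pay P_b = 147.1667; sellers receive P_s = P_b - 59 = 88.1667.
Deadweight loss is the triangle between the curves from Q_t to Q*: (1/2)(19 - 9.1667)(59) = 290.0833.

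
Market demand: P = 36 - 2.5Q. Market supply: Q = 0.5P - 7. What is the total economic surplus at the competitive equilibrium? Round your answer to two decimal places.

Rewriting supply in inverse form: P = 14 + 2Q.
Set 36 - 2.5Q = 14 + 2Q, which gives 22 = 4.5Q, so Q* = 4.8889 and P* = 36 - 2.5(4.8889) = 23.7778.
Total surplus is the full triangle between the curves from 0 to Q*: (1/2)(4.8889)(36 - 14) = 53.7778.

53.78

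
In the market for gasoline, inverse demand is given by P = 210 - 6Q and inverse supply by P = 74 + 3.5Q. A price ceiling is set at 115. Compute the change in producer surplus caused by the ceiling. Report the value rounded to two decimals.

-118.51

Free-market equilibrium: 210 - 6Q = 74 + 3.5Q gives Q* = 14.3158, P* = 124.1053.
At P = 115, sellers supply (115 - 74)/3.5 = 11.7143 while buyers want more, so the quantity traded is 11.7143 at price 115.
PS goes from (1/2)(14.3158)(50.1053) = 358.6482 to 240.1429 (computed as (115 - 74)(11.7143) - (1/2)(3.5)(11.7143)^2), a change of -118.5053.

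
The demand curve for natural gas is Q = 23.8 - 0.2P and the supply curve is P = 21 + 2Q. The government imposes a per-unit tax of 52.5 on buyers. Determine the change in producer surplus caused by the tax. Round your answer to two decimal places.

-153.75

Rewriting demand in inverse form: P = 119 - 5Q.
Without the tax, 119 - 5Q = 21 + 2Q so Q* = 14 and P* = 49.
A tax on buyers shifts demand down by 52.5: (119 - 52.5) - 5Q = 21 + 2Q, so Q_t = 6.5. Buyers pay P_b = 86.5; sellers receive P_s = P_b - 52.5 = 34.
PS falls from (1/2)(14)(28) = 196 to (1/2)(6.5)(13) = 42.25, a change of -153.75.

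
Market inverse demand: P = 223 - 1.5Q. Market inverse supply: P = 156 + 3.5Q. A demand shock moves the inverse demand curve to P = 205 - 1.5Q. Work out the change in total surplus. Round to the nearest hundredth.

Initial equilibrium: Q_0 = 13.4, P_0 = 202.9; CS_0 = (1/2)(13.4)(20.1) = 134.67, PS_0 = (1/2)(13.4)(46.9) = 314.23.
New equilibrium: 205 - 1.5Q = 156 + 3.5Q gives Q_1 = 9.8, P_1 = 190.3; CS_1 = 72.03, PS_1 = 168.07.
Change in total surplus = (72.03 + 168.07) - (134.67 + 314.23) = -208.8.

-208.80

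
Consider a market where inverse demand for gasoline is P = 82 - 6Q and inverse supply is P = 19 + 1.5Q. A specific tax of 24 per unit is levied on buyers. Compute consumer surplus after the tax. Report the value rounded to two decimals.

81.12

Pre-tax equilibrium: 82 - 6Q = 19 + 1.5Q gives Q* = 8.4, P* = 31.6.
A tax on buyers shifts demand down by 24: (82 - 24) - 6Q = 19 + 1.5Q, so Q_t = 5.2. Buyers pay P_b = 50.8; sellers receive P_s = P_b - 24 = 26.8.
CS = (1/2)(Q_t)(82 - P_b) = (1/2)(5.2)(31.2) = 81.12.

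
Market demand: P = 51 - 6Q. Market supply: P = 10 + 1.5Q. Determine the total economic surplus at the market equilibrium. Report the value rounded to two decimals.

112.07

Equilibrium: 51 - 6Q = 10 + 1.5Q, so Q* = 5.4667 and P* = 18.2.
Total surplus is the full triangle between the curves from 0 to Q*: (1/2)(5.4667)(51 - 10) = 112.0667.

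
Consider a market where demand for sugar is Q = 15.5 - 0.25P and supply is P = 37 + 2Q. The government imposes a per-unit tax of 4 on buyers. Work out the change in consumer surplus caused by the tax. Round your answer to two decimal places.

Rewriting demand in inverse form: P = 62 - 4Q.
Without the tax, 62 - 4Q = 37 + 2Q so Q* = 4.1667 and P* = 45.3333.
A tax on buyers shifts demand down by 4: (62 - 4) - 4Q = 37 + 2Q, so Q_t = 3.5. Buyers pay P_b = 48; sellers receive P_s = P_b - 4 = 44.
Consumers lose the trapezoid between P* and P_b out to Q_t plus the triangle from Q_t to Q*: change in CS = 24.5 - 34.7222 = -10.2222.

-10.22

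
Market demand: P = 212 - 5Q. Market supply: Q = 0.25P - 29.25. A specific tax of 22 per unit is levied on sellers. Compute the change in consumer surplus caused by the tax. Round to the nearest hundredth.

Rewriting supply in inverse form: P = 117 + 4Q.
Pre-tax equilibrium: 212 - 5Q = 117 + 4Q gives Q* = 10.5556, P* = 159.2222.
With the tax, sellers need 22 more per unit: 212 - 5Q = 117 + 4Q + 22, so Q_t = 8.1111. Buyers pay P_b = 171.4444; sellers receive P_s = P_b - 22 = 149.4444.
Consumers lose the trapezoid between P* and P_b out to Q_t plus the triangle from Q_t to Q*: change in CS = 164.4753 - 278.5494 = -114.0741.

-114.07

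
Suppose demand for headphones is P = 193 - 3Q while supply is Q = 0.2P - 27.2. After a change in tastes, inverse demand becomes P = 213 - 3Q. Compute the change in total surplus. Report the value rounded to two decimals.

Rewriting supply in inverse form: P = 136 + 5Q.
Initial equilibrium: Q_0 = 7.125, P_0 = 171.625; CS_0 = (1/2)(7.125)(21.375) = 76.1484, PS_0 = (1/2)(7.125)(35.625) = 126.9141.
New equilibrium: 213 - 3Q = 136 + 5Q gives Q_1 = 9.625, P_1 = 184.125; CS_1 = 138.9609, PS_1 = 231.6016.
Change in total surplus = (138.9609 + 231.6016) - (76.1484 + 126.9141) = 167.5.

167.50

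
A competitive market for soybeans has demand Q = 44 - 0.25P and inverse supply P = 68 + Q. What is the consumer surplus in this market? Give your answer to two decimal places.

933.12

Rewriting demand in inverse form: P = 176 - 4Q.
Equilibrium: 176 - 4Q = 68 + Q, so Q* = 21.6 and P* = 89.6.
The demand choke price is 176, so CS = (1/2)(Q*)(176 - P*) = (1/2)(21.6)(86.4) = 933.12.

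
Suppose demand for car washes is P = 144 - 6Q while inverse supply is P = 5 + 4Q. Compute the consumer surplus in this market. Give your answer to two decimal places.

579.63

Setting demand equal to supply, 139 = 10Q, so Q* = 13.9 and P* = 60.6.
The demand choke price is 144, so CS = (1/2)(Q*)(144 - P*) = (1/2)(13.9)(83.4) = 579.63.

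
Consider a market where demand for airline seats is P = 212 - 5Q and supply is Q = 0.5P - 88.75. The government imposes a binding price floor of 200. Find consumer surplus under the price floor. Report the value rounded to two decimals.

Rewriting supply in inverse form: P = 177.5 + 2Q.
Without the control, 212 - 5Q = 177.5 + 2Q so Q* = 4.9286 and P* = 187.3571.
At P = 200, buyers demand (212 - 200)/5 = 2.4 while sellers would supply more, so the quantity traded is 2.4 at price 200.
CS is the triangle under demand above 200: (1/2)(2.4)(212 - 200) = 14.4.

14.40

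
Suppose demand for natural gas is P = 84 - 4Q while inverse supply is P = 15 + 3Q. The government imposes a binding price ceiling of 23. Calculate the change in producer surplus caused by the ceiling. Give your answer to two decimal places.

-135.08

Without the control, 84 - 4Q = 15 + 3Q so Q* = 9.8571 and P* = 44.5714.
At P = 23, sellers supply (23 - 15)/3 = 2.6667 while buyers want more, so the quantity traded is 2.6667 at price 23.
PS goes from (1/2)(9.8571)(29.5714) = 145.7449 to 10.6667 (computed as (23 - 15)(2.6667) - (1/2)(3)(2.6667)^2), a change of -135.0782.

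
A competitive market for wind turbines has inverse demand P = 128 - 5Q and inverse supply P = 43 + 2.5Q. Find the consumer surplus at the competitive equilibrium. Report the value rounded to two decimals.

Set 128 - 5Q = 43 + 2.5Q, which gives 85 = 7.5Q, so Q* = 11.3333 and P* = 128 - 5(11.3333) = 71.3333.
The demand choke price is 128, so CS = (1/2)(Q*)(128 - P*) = (1/2)(11.3333)(56.6667) = 321.1111.

321.11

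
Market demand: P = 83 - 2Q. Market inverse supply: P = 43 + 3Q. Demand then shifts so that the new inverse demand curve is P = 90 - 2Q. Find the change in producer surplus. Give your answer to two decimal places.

Initial equilibrium: Q_0 = 8, P_0 = 67; CS_0 = (1/2)(8)(16) = 64, PS_0 = (1/2)(8)(24) = 96.
New equilibrium: 90 - 2Q = 43 + 3Q gives Q_1 = 9.4, P_1 = 71.2; CS_1 = 88.36, PS_1 = 132.54.
Change in producer surplus = 132.54 - 96 = 36.54.

36.54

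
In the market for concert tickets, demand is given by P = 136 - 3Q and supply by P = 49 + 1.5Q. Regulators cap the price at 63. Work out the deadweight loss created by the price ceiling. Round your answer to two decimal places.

225.00

Free-market equilibrium: 136 - 3Q = 49 + 1.5Q gives Q* = 19.3333, P* = 78.
At the ceiling price 63, quantity supplied is (63 - 49)/1.5 = 9.3333; supply is the short side, so Q = 9.3333 trades at P = 63.
The lost-trades triangle has base Q* - 9.3333 = 10 and height equal to the gap between the curves at Q = 9.3333, which is 108 - 63 = 45. DWL = (1/2)(10)(45) = 225.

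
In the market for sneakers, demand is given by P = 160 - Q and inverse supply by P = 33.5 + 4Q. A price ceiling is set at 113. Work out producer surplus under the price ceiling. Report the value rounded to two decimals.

790.03

Free-market equilibrium: 160 - Q = 33.5 + 4Q gives Q* = 25.3, P* = 134.7.
At the ceiling price 113, quantity supplied is (113 - 33.5)/4 = 19.875; supply is the short side, so Q = 19.875 trades at P = 113.
PS is the triangle above supply below 113: (1/2)(19.875)(113 - 33.5) = 790.0312.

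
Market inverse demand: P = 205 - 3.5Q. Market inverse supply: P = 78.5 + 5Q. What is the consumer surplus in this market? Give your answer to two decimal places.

387.60

Set 205 - 3.5Q = 78.5 + 5Q, which gives 126.5 = 8.5Q, so Q* = 14.8824 and P* = 205 - 3.5(14.8824) = 152.9118.
The demand choke price is 205, so CS = (1/2)(Q*)(205 - P*) = (1/2)(14.8824)(52.0882) = 387.5978.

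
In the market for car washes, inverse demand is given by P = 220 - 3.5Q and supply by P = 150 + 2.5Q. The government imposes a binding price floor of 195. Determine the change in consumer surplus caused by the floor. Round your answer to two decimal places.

-148.91

Without the control, 220 - 3.5Q = 150 + 2.5Q so Q* = 11.6667 and P* = 179.1667.
At the floor price 195, quantity demanded is (220 - 195)/3.5 = 7.1429; demand is the short side, so Q = 7.1429 trades at P = 195.
CS goes from (1/2)(11.6667)(40.8333) = 238.1944 to 89.2857 (computed as (220 - 195)(7.1429) - (1/2)(3.5)(7.1429)^2), a change of -148.9087.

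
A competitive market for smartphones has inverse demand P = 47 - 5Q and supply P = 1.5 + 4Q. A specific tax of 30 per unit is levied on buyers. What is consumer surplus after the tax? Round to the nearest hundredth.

7.42

Without the tax, 47 - 5Q = 1.5 + 4Q so Q* = 5.0556 and P* = 21.7222.
With the tax, buyers' net willingness to pay falls by 30: (47 - 30) - 5Q = 1.5 + 4Q, so Q_t = 1.7222. Buyers pay P_b = 38.3889; sellers receive P_s = P_b - 30 = 8.3889.
CS = (1/2)(Q_t)(47 - P_b) = (1/2)(1.7222)(8.6111) = 7.4151.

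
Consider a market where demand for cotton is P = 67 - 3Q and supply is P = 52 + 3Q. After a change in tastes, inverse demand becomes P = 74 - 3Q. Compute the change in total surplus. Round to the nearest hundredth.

Initial equilibrium: Q_0 = 2.5, P_0 = 59.5; CS_0 = (1/2)(2.5)(7.5) = 9.375, PS_0 = (1/2)(2.5)(7.5) = 9.375.
New equilibrium: 74 - 3Q = 52 + 3Q gives Q_1 = 3.6667, P_1 = 63; CS_1 = 20.1667, PS_1 = 20.1667.
Change in total surplus = (20.1667 + 20.1667) - (9.375 + 9.375) = 21.5833.

21.58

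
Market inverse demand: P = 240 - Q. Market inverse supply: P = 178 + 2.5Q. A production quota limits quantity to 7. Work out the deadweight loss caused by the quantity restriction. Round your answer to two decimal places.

200.89

Unrestricted equilibrium: Q* = (240 - 178)/(1 + 2.5) = 17.7143.
At Q = 7 the demand price is 240 - (7) = 233 and the supply price is 178 + 2.5(7) = 195.5.
Deadweight loss is the triangle between the curves from 7 to 17.7143: (1/2)(233 - 195.5)(17.7143 - 7) = 200.8929.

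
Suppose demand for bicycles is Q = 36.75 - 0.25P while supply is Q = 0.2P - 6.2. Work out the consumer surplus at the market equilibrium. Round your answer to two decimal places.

Rewriting demand in inverse form: P = 147 - 4Q.
Rewriting supply in inverse form: P = 31 + 5Q.
Set 147 - 4Q = 31 + 5Q, which gives 116 = 9Q, so Q* = 12.8889 and P* = 147 - 4(12.8889) = 95.4444.
The demand choke price is 147, so CS = (1/2)(Q*)(147 - P*) = (1/2)(12.8889)(51.5556) = 332.2469.

332.25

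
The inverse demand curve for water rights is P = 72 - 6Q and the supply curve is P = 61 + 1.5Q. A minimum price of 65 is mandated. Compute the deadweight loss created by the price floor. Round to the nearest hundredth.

0.34

Free-market equilibrium: 72 - 6Q = 61 + 1.5Q gives Q* = 1.4667, P* = 63.2.
At the floor price 65, quantity demanded is (72 - 65)/6 = 1.1667; demand is the short side, so Q = 1.1667 trades at P = 65.
The lost-trades triangle has base Q* - 1.1667 = 0.3 and height equal to the gap between the curves at Q = 1.1667, which is 65 - 62.75 = 2.25. DWL = (1/2)(0.3)(2.25) = 0.3375.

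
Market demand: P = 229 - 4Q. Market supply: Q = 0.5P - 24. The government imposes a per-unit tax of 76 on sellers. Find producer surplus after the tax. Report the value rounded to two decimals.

306.25

Rewriting supply in inverse form: P = 48 + 2Q.
Without the tax, 229 - 4Q = 48 + 2Q so Q* = 30.1667 and P* = 108.3333.
With the tax, sellers need 76 more per unit: 229 - 4Q = 48 + 2Q + 76, so Q_t = 17.5. Buyers pay P_b = 159; sellers receive P_s = P_b - 76 = 83.
Producer surplus is the triangle above supply below P_s: (1/2)(17.5)(83 - 48) = 306.25.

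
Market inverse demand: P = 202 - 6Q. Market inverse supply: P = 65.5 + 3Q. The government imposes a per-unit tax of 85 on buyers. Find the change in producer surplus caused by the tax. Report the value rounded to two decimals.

Without the tax, 202 - 6Q = 65.5 + 3Q so Q* = 15.1667 and P* = 111.
With the tax, buyers' net willingness to pay falls by 85: (202 - 85) - 6Q = 65.5 + 3Q, so Q_t = 5.7222. Buyers pay P_b = 167.6667; sellers receive P_s = P_b - 85 = 82.6667.
Producers lose the trapezoid between P_s and P* out to Q_t plus the triangle from Q_t to Q*: change in PS = 49.1157 - 345.0417 = -295.9259.

-295.93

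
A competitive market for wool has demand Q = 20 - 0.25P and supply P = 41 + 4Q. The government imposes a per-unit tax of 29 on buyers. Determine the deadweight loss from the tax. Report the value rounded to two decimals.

Rewriting demand in inverse form: P = 80 - 4Q.
Pre-tax equilibrium: 80 - 4Q = 41 + 4Q gives Q* = 4.875, P* = 60.5.
With the tax, buyers' net willingness to pay falls by 29: (80 - 29) - 4Q = 41 + 4Q, so Q_t = 1.25. Buyers pay P_b = 75; sellers receive P_s = P_b - 29 = 46.
The welfare triangle lost has base Q* - Q_t = 3.625 and height t = 29, so DWL = (1/2)(3.625)(29) = 52.5625.

52.56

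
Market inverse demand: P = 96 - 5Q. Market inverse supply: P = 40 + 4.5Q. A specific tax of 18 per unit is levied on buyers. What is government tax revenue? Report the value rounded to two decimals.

Without the tax, 96 - 5Q = 40 + 4.5Q so Q* = 5.8947 and P* = 66.5263.
With the tax, buyers' net willingness to pay falls by 18: (96 - 18) - 5Q = 40 + 4.5Q, so Q_t = 4. Buyers pay P_b = 76; sellers receive P_s = P_b - 18 = 58.
Tax revenue = t x Q_t = 18 x 4 = 72.

72.00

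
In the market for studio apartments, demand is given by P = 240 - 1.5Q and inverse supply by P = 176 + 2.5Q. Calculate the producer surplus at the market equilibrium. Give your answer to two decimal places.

Equilibrium: 240 - 1.5Q = 176 + 2.5Q, so Q* = 16 and P* = 216.
The supply curve's price intercept is 176, so PS = (1/2)(Q*)(P* - 176) = (1/2)(16)(40) = 320.

320.00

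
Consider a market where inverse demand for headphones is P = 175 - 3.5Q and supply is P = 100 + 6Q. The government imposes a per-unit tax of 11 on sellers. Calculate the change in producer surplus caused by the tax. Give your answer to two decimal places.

-50.83

Without the tax, 175 - 3.5Q = 100 + 6Q so Q* = 7.8947 and P* = 147.3684.
With the tax, sellers need 11 more per unit: 175 - 3.5Q = 100 + 6Q + 11, so Q_t = 6.7368. Buyers pay P_b = 151.4211; sellers receive P_s = P_b - 11 = 140.4211.
PS falls from (1/2)(7.8947)(47.3684) = 186.9806 to (1/2)(6.7368)(40.4211) = 136.1551, a change of -50.8255.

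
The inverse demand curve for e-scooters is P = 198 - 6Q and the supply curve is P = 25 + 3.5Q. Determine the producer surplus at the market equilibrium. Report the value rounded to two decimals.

Equilibrium: 198 - 6Q = 25 + 3.5Q, so Q* = 18.2105 and P* = 88.7368.
PS is the area between P* and the supply curve from 0 to Q*: (1/2)(18.2105)(63.7368) = 580.3407.

580.34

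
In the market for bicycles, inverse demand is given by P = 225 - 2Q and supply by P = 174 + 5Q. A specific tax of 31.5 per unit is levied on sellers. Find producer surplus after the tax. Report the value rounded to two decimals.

19.40

Without the tax, 225 - 2Q = 174 + 5Q so Q* = 7.2857 and P* = 210.4286.
A tax on sellers shifts supply up by 31.5: 225 - 2Q = 174 + 5Q + 31.5, so Q_t = 2.7857. Buyers pay P_b = 219.4286; sellers receive P_s = P_b - 31.5 = 187.9286.
Producer surplus is the triangle above supply below P_s: (1/2)(2.7857)(187.9286 - 174) = 19.4005.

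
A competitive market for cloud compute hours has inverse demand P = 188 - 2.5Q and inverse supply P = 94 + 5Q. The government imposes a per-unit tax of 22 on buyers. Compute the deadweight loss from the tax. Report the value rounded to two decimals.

32.27

Without the tax, 188 - 2.5Q = 94 + 5Q so Q* = 12.5333 and P* = 156.6667.
With the tax, buyers' net willingness to pay falls by 22: (188 - 22) - 2.5Q = 94 + 5Q, so Q_t = 9.6. Buyers pay P_b = 164; sellers receive P_s = P_b - 22 = 142.
The welfare triangle lost has base Q* - Q_t = 2.9333 and height t = 22, so DWL = (1/2)(2.9333)(22) = 32.2667.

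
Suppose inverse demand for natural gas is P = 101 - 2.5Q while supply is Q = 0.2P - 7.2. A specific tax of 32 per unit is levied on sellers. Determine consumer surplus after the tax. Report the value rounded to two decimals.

24.20

Rewriting supply in inverse form: P = 36 + 5Q.
Without the tax, 101 - 2.5Q = 36 + 5Q so Q* = 8.6667 and P* = 79.3333.
A tax on sellers shifts supply up by 32: 101 - 2.5Q = 36 + 5Q + 32, so Q_t = 4.4. Buyers pay P_b = 90; sellers receive P_s = P_b - 32 = 58.
Consumer surplus is the triangle under demand above P_b: (1/2)(4.4)(101 - 90) = 24.2.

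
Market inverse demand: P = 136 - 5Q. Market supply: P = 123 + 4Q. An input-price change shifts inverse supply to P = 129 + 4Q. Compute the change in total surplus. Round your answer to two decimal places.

Initial equilibrium: Q_0 = 1.4444, P_0 = 128.7778; CS_0 = (1/2)(1.4444)(7.2222) = 5.216, PS_0 = (1/2)(1.4444)(5.7778) = 4.1728.
New equilibrium: 136 - 5Q = 129 + 4Q gives Q_1 = 0.7778, P_1 = 132.1111; CS_1 = 1.5123, PS_1 = 1.2099.
Change in total surplus = (1.5123 + 1.2099) - (5.216 + 4.1728) = -6.6667.

-6.67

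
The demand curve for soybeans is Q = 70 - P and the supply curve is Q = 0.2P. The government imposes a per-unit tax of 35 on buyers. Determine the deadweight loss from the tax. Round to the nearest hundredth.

Rewriting demand in inverse form: P = 70 - Q.
Rewriting supply in inverse form: P = 5Q.
Pre-tax equilibrium: 70 - Q = 5Q gives Q* = 11.6667, P* = 58.3333.
With the tax, buyers' net willingness to pay falls by 35: (70 - 35) - Q = 5Q, so Q_t = 5.8333. Buyers pay P_b = 64.1667; sellers receive P_s = P_b - 35 = 29.1667.
Deadweight loss is the triangle between the curves from Q_t to Q*: (1/2)(11.6667 - 5.8333)(35) = 102.0833.

102.08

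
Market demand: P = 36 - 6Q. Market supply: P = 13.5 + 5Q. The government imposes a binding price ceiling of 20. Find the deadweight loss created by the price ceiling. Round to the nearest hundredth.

Without the control, 36 - 6Q = 13.5 + 5Q so Q* = 2.0455 and P* = 23.7273.
At P = 20, sellers supply (20 - 13.5)/5 = 1.3 while buyers want more, so the quantity traded is 1.3 at price 20.
At Q = 1.3 the demand price is 28.2 and the supply price is 20. Deadweight loss is the triangle between the curves from 1.3 to 2.0455: (1/2)(28.2 - 20)(2.0455 - 1.3) = 3.0564.

3.06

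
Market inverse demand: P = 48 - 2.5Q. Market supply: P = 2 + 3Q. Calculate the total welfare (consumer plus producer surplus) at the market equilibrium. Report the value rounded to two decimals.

192.36

Setting demand equal to supply, 46 = 5.5Q, so Q* = 8.3636 and P* = 27.0909.
Total surplus is the full triangle between the curves from 0 to Q*: (1/2)(8.3636)(48 - 2) = 192.3636.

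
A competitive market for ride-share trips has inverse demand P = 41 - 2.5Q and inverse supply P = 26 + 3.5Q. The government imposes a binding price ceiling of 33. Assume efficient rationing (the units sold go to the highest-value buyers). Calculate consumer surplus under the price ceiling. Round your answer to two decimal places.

11.00

Free-market equilibrium: 41 - 2.5Q = 26 + 3.5Q gives Q* = 2.5, P* = 34.75.
At P = 33, sellers supply (33 - 26)/3.5 = 2 while buyers want more, so the quantity traded is 2 at price 33.
The demand price at Q = 2 is 36. CS is the trapezoid between demand and 33 over [0, 2]: (1/2)[(41 - 33) + (36 - 33)](2) = 11.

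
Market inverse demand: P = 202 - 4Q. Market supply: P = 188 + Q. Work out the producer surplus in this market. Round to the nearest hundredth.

Set 202 - 4Q = 188 + Q, which gives 14 = 5Q, so Q* = 2.8 and P* = 202 - 4(2.8) = 190.8.
PS is the area between P* and the supply curve from 0 to Q*: (1/2)(2.8)(2.8) = 3.92.

3.92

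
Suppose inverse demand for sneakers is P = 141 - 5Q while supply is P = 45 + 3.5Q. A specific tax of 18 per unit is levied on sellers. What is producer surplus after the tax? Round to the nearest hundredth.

Without the tax, 141 - 5Q = 45 + 3.5Q so Q* = 11.2941 and P* = 84.5294.
A tax on sellers shifts supply up by 18: 141 - 5Q = 45 + 3.5Q + 18, so Q_t = 9.1765. Buyers pay P_b = 95.1176; sellers receive P_s = P_b - 18 = 77.1176.
Producer surplus is the triangle above supply below P_s: (1/2)(9.1765)(77.1176 - 45) = 147.3633.

147.36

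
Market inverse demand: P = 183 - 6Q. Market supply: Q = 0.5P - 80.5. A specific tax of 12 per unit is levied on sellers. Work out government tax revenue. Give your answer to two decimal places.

Rewriting supply in inverse form: P = 161 + 2Q.
Pre-tax equilibrium: 183 - 6Q = 161 + 2Q gives Q* = 2.75, P* = 166.5.
With the tax, sellers need 12 more per unit: 183 - 6Q = 161 + 2Q + 12, so Q_t = 1.25. Buyers pay P_b = 175.5; sellers receive P_s = P_b - 12 = 163.5.
Tax revenue = t x Q_t = 12 x 1.25 = 15.

15.00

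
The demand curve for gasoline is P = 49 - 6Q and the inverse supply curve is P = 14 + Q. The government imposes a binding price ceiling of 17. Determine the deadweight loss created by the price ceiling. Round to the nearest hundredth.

Free-market equilibrium: 49 - 6Q = 14 + Q gives Q* = 5, P* = 19.
At the ceiling price 17, quantity supplied is (17 - 14)/1 = 3; supply is the short side, so Q = 3 trades at P = 17.
The lost-trades triangle has base Q* - 3 = 2 and height equal to the gap between the curves at Q = 3, which is 31 - 17 = 14. DWL = (1/2)(2)(14) = 14.

14.00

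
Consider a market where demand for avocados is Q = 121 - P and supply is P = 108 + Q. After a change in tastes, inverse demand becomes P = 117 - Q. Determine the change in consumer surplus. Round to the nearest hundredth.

-11.00

Rewriting demand in inverse form: P = 121 - Q.
Initial equilibrium: Q_0 = 6.5, P_0 = 114.5; CS_0 = (1/2)(6.5)(6.5) = 21.125, PS_0 = (1/2)(6.5)(6.5) = 21.125.
New equilibrium: 117 - Q = 108 + Q gives Q_1 = 4.5, P_1 = 112.5; CS_1 = 10.125, PS_1 = 10.125.
Change in consumer surplus = 10.125 - 21.125 = -11.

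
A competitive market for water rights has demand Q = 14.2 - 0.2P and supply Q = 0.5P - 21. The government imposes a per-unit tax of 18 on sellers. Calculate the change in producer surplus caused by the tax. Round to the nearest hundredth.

Rewriting demand in inverse form: P = 71 - 5Q.
Rewriting supply in inverse form: P = 42 + 2Q.
Pre-tax equilibrium: 71 - 5Q = 42 + 2Q gives Q* = 4.1429, P* = 50.2857.
With the tax, sellers need 18 more per unit: 71 - 5Q = 42 + 2Q + 18, so Q_t = 1.5714. Buyers pay P_b = 63.1429; sellers receive P_s = P_b - 18 = 45.1429.
PS falls from (1/2)(4.1429)(8.2857) = 17.1633 to (1/2)(1.5714)(3.1429) = 2.4694, a change of -14.6939.

-14.69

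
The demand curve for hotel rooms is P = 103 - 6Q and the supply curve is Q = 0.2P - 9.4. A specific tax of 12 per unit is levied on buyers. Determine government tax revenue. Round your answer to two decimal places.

Rewriting supply in inverse form: P = 47 + 5Q.
Pre-tax equilibrium: 103 - 6Q = 47 + 5Q gives Q* = 5.0909, P* = 72.4545.
With the tax, buyers' net willingness to pay falls by 12: (103 - 12) - 6Q = 47 + 5Q, so Q_t = 4. Buyers pay P_b = 79; sellers receive P_s = P_b - 12 = 67.
Revenue is the tax times quantity traded: 12 x 4 = 48.

48.00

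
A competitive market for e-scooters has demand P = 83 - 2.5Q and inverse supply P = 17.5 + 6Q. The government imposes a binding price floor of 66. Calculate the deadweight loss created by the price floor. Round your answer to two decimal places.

Free-market equilibrium: 83 - 2.5Q = 17.5 + 6Q gives Q* = 7.7059, P* = 63.7353.
At P = 66, buyers demand (83 - 66)/2.5 = 6.8 while sellers would supply more, so the quantity traded is 6.8 at price 66.
The lost-trades triangle has base Q* - 6.8 = 0.9059 and height equal to the gap between the curves at Q = 6.8, which is 66 - 58.3 = 7.7. DWL = (1/2)(0.9059)(7.7) = 3.4876.

3.49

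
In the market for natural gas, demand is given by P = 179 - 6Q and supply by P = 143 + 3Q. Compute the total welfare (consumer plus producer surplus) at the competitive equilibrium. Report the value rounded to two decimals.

72.00

Setting demand equal to supply, 36 = 9Q, so Q* = 4 and P* = 155.
Total surplus is the full triangle between the curves from 0 to Q*: (1/2)(4)(179 - 143) = 72.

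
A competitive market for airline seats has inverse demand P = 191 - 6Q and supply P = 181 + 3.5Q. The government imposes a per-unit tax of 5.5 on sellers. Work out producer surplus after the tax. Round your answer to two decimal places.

Pre-tax equilibrium: 191 - 6Q = 181 + 3.5Q gives Q* = 1.0526, P* = 184.6842.
A tax on sellers shifts supply up by 5.5: 191 - 6Q = 181 + 3.5Q + 5.5, so Q_t = 0.4737. Buyers pay P_b = 188.1579; sellers receive P_s = P_b - 5.5 = 182.6579.
PS = (1/2)(Q_t)(P_s - 181) = (1/2)(0.4737)(1.6579) = 0.3927.

0.39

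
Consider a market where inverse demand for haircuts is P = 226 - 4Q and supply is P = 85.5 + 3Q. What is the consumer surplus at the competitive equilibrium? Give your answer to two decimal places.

Set 226 - 4Q = 85.5 + 3Q, which gives 140.5 = 7Q, so Q* = 20.0714 and P* = 226 - 4(20.0714) = 145.7143.
The demand choke price is 226, so CS = (1/2)(Q*)(226 - P*) = (1/2)(20.0714)(80.2857) = 805.7245.

805.72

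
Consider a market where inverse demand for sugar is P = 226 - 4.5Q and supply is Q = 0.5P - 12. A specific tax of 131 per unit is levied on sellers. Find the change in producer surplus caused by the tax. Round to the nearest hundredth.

-846.46

Rewriting supply in inverse form: P = 24 + 2Q.
Without the tax, 226 - 4.5Q = 24 + 2Q so Q* = 31.0769 and P* = 86.1538.
With the tax, sellers need 131 more per unit: 226 - 4.5Q = 24 + 2Q + 131, so Q_t = 10.9231. Buyers pay P_b = 176.8462; sellers receive P_s = P_b - 131 = 45.8462.
Producers lose the trapezoid between P_s and P* out to Q_t plus the triangle from Q_t to Q*: change in PS = 119.3136 - 965.7751 = -846.4615.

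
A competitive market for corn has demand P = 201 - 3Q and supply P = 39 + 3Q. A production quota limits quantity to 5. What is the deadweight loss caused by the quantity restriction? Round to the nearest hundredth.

Without the quota, 201 - 3Q = 39 + 3Q gives Q* = 27.
At Q = 5 the demand price is 201 - 3(5) = 186 and the supply price is 39 + 3(5) = 54.
DWL = (1/2)(gap between curves at 5) x (Q* - 5) = (1/2)(132)(22) = 1452.

1452.00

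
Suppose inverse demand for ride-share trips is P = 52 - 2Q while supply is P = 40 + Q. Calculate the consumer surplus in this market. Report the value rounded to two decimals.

16.00

Setting demand equal to supply, 12 = 3Q, so Q* = 4 and P* = 44.
The demand choke price is 52, so CS = (1/2)(Q*)(52 - P*) = (1/2)(4)(8) = 16.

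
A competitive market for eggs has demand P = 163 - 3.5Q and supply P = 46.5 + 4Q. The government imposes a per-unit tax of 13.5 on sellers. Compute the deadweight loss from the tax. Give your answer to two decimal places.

12.15

Without the tax, 163 - 3.5Q = 46.5 + 4Q so Q* = 15.5333 and P* = 108.6333.
A tax on sellers shifts supply up by 13.5: 163 - 3.5Q = 46.5 + 4Q + 13.5, so Q_t = 13.7333. Buyers pay P_b = 114.9333; sellers receive P_s = P_b - 13.5 = 101.4333.
The welfare triangle lost has base Q* - Q_t = 1.8 and height t = 13.5, so DWL = (1/2)(1.8)(13.5) = 12.15.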